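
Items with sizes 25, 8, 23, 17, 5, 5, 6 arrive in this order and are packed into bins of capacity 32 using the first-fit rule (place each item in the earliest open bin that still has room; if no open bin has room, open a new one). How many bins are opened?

3

  25 → bin 1 (new)  [load 25/32]
  8 → bin 2 (new)  [load 8/32]
  23 → bin 2  [load 31/32]
  17 → bin 3 (new)  [load 17/32]
  5 → bin 1  [load 30/32]
  5 → bin 3  [load 22/32]
  6 → bin 3  [load 28/32]
3 bins opened.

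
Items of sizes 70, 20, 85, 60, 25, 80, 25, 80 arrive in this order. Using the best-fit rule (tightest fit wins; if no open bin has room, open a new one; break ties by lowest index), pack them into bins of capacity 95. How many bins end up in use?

6

  70 → bin 1 (new)  [load 70/95]
  20 → bin 1  [load 90/95]
  85 → bin 2 (new)  [load 85/95]
  60 → bin 3 (new)  [load 60/95]
  25 → bin 3  [load 85/95]
  80 → bin 4 (new)  [load 80/95]
  25 → bin 5 (new)  [load 25/95]
  80 → bin 6 (new)  [load 80/95]
6 bins opened.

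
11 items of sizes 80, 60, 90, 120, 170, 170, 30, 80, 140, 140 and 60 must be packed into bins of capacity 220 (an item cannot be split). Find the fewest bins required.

6

Total = 170 + 170 + 140 + 140 + 120 + 90 + 80 + 80 + 60 + 60 + 30 = 1140.
Lower bound: ⌈1140/220⌉ = 6 bins.
A packing using 6 bins:
  bin 1: 170 + 30 = 200
  bin 2: 170 = 170
  bin 3: 140 + 80 = 220
  bin 4: 140 + 80 = 220
  bin 5: 120 + 90 = 210
  bin 6: 60 + 60 = 120
This matches the lower bound, so 6 is optimal.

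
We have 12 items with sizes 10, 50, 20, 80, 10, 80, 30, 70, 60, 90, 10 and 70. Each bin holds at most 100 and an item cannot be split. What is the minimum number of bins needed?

7

Total = 90 + 80 + 80 + 70 + 70 + 60 + 50 + 30 + 20 + 10 + 10 + 10 = 580.
Lower bound: ⌈580/100⌉ = 6 bins.
A packing using 7 bins:
  bin 1: 90 + 10 = 100
  bin 2: 80 + 20 = 100
  bin 3: 80 + 10 + 10 = 100
  bin 4: 70 + 30 = 100
  bin 5: 70 = 70
  bin 6: 60 = 60
  bin 7: 50 = 50
No arrangement into 6 bins stays within capacity, so 7 is optimal.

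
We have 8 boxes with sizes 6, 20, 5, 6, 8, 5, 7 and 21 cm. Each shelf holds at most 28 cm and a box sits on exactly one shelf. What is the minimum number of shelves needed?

3

Total = 21 + 20 + 8 + 7 + 6 + 6 + 5 + 5 = 78 cm.
Lower bound: ⌈78/28⌉ = 3 shelves.
A packing using 3 shelves:
  shelf 1: 21 + 7 = 28
  shelf 2: 20 + 8 = 28
  shelf 3: 6 + 6 + 5 + 5 = 22
This matches the lower bound, so 3 is optimal.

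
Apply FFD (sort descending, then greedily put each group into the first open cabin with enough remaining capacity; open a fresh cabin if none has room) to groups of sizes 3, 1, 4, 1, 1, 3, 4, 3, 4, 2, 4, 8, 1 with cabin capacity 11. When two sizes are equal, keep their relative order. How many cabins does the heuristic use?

Sorted descending: 8, 4, 4, 4, 4, 3, 3, 3, 2, 1, 1, 1, 1.
  8 → cabin 1 (new)  [load 8/11]
  4 → cabin 2 (new)  [load 4/11]
  4 → cabin 2  [load 8/11]
  4 → cabin 3 (new)  [load 4/11]
  4 → cabin 3  [load 8/11]
  3 → cabin 1  [load 11/11]
  3 → cabin 2  [load 11/11]
  3 → cabin 3  [load 11/11]
  2 → cabin 4 (new)  [load 2/11]
  1 → cabin 4  [load 3/11]
  1 → cabin 4  [load 4/11]
  1 → cabin 4  [load 5/11]
  1 → cabin 4  [load 6/11]
4 cabins opened.

4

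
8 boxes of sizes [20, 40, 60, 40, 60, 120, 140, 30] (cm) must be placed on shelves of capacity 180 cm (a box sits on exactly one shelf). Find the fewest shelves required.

Total = 140 + 120 + 60 + 60 + 40 + 40 + 30 + 20 = 510 cm.
Lower bound: ⌈510/180⌉ = 3 shelves.
A packing using 3 shelves:
  shelf 1: 140 + 40 = 180
  shelf 2: 120 + 60 = 180
  shelf 3: 60 + 40 + 30 + 20 = 150
This matches the lower bound, so 3 is optimal.

3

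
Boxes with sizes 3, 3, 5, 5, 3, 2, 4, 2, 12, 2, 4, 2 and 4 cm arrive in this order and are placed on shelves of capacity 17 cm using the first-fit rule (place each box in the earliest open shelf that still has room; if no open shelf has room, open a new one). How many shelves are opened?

  3 → shelf 1 (new)  [load 3/17]
  3 → shelf 1  [load 6/17]
  5 → shelf 1  [load 11/17]
  5 → shelf 1  [load 16/17]
  3 → shelf 2 (new)  [load 3/17]
  2 → shelf 2  [load 5/17]
  4 → shelf 2  [load 9/17]
  2 → shelf 2  [load 11/17]
  12 → shelf 3 (new)  [load 12/17]
  2 → shelf 2  [load 13/17]
  4 → shelf 2  [load 17/17]
  2 → shelf 3  [load 14/17]
  4 → shelf 4 (new)  [load 4/17]
4 shelves opened.

4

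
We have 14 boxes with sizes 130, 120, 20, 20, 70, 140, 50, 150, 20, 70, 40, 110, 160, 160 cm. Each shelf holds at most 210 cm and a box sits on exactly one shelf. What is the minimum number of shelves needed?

7

Total = 160 + 160 + 150 + 140 + 130 + 120 + 110 + 70 + 70 + 50 + 40 + 20 + 20 + 20 = 1260 cm.
Lower bound: ⌈1260/210⌉ = 6 shelves.
Also, 7 boxes each exceed 105 cm, and no two of those can share a shelf, so at least 7 shelves are needed.
A packing using 7 shelves:
  shelf 1: 160 + 50 = 210
  shelf 2: 160 + 40 = 200
  shelf 3: 150 + 20 + 20 + 20 = 210
  shelf 4: 140 + 70 = 210
  shelf 5: 130 + 70 = 200
  shelf 6: 120 = 120
  shelf 7: 110 = 110
This matches the lower bound, so 7 is optimal.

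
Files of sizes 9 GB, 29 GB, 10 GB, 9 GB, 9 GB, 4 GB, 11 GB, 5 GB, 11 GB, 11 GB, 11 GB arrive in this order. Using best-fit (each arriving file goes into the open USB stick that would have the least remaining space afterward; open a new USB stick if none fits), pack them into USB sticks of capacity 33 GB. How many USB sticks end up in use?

4

  9 → USB stick 1 (new)  [load 9/33]
  29 → USB stick 2 (new)  [load 29/33]
  10 → USB stick 1  [load 19/33]
  9 → USB stick 1  [load 28/33]
  9 → USB stick 3 (new)  [load 9/33]
  4 → USB stick 2  [load 33/33]
  11 → USB stick 3  [load 20/33]
  5 → USB stick 1  [load 33/33]
  11 → USB stick 3  [load 31/33]
  11 → USB stick 4 (new)  [load 11/33]
  11 → USB stick 4  [load 22/33]
4 USB sticks opened.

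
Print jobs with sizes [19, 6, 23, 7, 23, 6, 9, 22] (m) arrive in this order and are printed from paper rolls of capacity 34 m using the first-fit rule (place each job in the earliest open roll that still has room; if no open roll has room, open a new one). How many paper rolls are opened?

  19 → roll 1 (new)  [load 19/34]
  6 → roll 1  [load 25/34]
  23 → roll 2 (new)  [load 23/34]
  7 → roll 1  [load 32/34]
  23 → roll 3 (new)  [load 23/34]
  6 → roll 2  [load 29/34]
  9 → roll 3  [load 32/34]
  22 → roll 4 (new)  [load 22/34]
4 paper rolls opened.

4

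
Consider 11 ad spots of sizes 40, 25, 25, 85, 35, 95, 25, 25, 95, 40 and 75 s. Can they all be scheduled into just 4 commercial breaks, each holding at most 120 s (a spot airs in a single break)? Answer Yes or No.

Total = 565 s; ⌈565/120⌉ = 5.
At least 5 commercial breaks are required, but only 4 are allowed.

No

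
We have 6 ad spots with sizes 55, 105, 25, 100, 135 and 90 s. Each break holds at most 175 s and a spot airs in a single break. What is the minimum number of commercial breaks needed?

4

Total = 135 + 105 + 100 + 90 + 55 + 25 = 510 s.
Lower bound: ⌈510/175⌉ = 3 commercial breaks.
Also, 4 ad spots each exceed 175/2 s, and no two of those can share a break, so at least 4 commercial breaks are needed.
A packing using 4 commercial breaks:
  break 1: 135 + 25 = 160
  break 2: 105 + 55 = 160
  break 3: 100 = 100
  break 4: 90 = 90
This matches the lower bound, so 4 is optimal.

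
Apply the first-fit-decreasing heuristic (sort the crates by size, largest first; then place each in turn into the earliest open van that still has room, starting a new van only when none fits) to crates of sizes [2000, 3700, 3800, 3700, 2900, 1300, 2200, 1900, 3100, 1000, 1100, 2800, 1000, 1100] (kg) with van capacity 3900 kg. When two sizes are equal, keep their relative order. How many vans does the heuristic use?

9

Sorted descending: 3800, 3700, 3700, 3100, 2900, 2800, 2200, 2000, 1900, 1300, 1100, 1100, 1000, 1000.
  3800 → van 1 (new)  [load 3800/3900]
  3700 → van 2 (new)  [load 3700/3900]
  3700 → van 3 (new)  [load 3700/3900]
  3100 → van 4 (new)  [load 3100/3900]
  2900 → van 5 (new)  [load 2900/3900]
  2800 → van 6 (new)  [load 2800/3900]
  2200 → van 7 (new)  [load 2200/3900]
  2000 → van 8 (new)  [load 2000/3900]
  1900 → van 8  [load 3900/3900]
  1300 → van 7  [load 3500/3900]
  1100 → van 6  [load 3900/3900]
  1100 → van 9 (new)  [load 1100/3900]
  1000 → van 5  [load 3900/3900]
  1000 → van 9  [load 2100/3900]
9 vans opened.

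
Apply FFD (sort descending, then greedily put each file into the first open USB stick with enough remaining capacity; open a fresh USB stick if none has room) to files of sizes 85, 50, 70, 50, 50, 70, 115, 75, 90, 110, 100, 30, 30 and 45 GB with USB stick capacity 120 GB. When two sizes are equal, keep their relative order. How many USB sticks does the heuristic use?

9

Sorted descending: 115, 110, 100, 90, 85, 75, 70, 70, 50, 50, 50, 45, 30, 30.
  115 → USB stick 1 (new)  [load 115/120]
  110 → USB stick 2 (new)  [load 110/120]
  100 → USB stick 3 (new)  [load 100/120]
  90 → USB stick 4 (new)  [load 90/120]
  85 → USB stick 5 (new)  [load 85/120]
  75 → USB stick 6 (new)  [load 75/120]
  70 → USB stick 7 (new)  [load 70/120]
  70 → USB stick 8 (new)  [load 70/120]
  50 → USB stick 7  [load 120/120]
  50 → USB stick 8  [load 120/120]
  50 → USB stick 9 (new)  [load 50/120]
  45 → USB stick 6  [load 120/120]
  30 → USB stick 4  [load 120/120]
  30 → USB stick 5  [load 115/120]
9 USB sticks opened.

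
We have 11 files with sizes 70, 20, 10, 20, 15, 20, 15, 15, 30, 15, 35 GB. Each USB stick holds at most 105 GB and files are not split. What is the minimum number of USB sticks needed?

Total = 70 + 35 + 30 + 20 + 20 + 20 + 15 + 15 + 15 + 15 + 10 = 265 GB.
Lower bound: ⌈265/105⌉ = 3 USB sticks.
A packing using 3 USB sticks:
  USB stick 1: 70 + 35 = 105
  USB stick 2: 30 + 20 + 20 + 20 + 15 = 105
  USB stick 3: 15 + 15 + 15 + 10 = 55
This matches the lower bound, so 3 is optimal.

3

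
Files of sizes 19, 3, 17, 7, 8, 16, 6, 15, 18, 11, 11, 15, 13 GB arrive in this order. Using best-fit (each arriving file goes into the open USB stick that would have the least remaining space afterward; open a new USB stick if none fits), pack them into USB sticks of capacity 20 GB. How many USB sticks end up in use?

10

  19 → USB stick 1 (new)  [load 19/20]
  3 → USB stick 2 (new)  [load 3/20]
  17 → USB stick 2  [load 20/20]
  7 → USB stick 3 (new)  [load 7/20]
  8 → USB stick 3  [load 15/20]
  16 → USB stick 4 (new)  [load 16/20]
  6 → USB stick 5 (new)  [load 6/20]
  15 → USB stick 6 (new)  [load 15/20]
  18 → USB stick 7 (new)  [load 18/20]
  11 → USB stick 5  [load 17/20]
  11 → USB stick 8 (new)  [load 11/20]
  15 → USB stick 9 (new)  [load 15/20]
  13 → USB stick 10 (new)  [load 13/20]
10 USB sticks opened.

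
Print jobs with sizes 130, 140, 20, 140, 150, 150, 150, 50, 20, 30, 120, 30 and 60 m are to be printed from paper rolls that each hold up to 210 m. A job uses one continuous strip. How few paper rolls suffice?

Total = 150 + 150 + 150 + 140 + 140 + 130 + 120 + 60 + 50 + 30 + 30 + 20 + 20 = 1190 m.
Lower bound: ⌈1190/210⌉ = 6 paper rolls.
Also, 7 print jobs each exceed 105 m, and no two of those can share a roll, so at least 7 paper rolls are needed.
A packing using 7 paper rolls:
  roll 1: 150 + 60 = 210
  roll 2: 150 + 50 = 200
  roll 3: 150 + 30 + 30 = 210
  roll 4: 140 + 20 + 20 = 180
  roll 5: 140 = 140
  roll 6: 130 = 130
  roll 7: 120 = 120
This matches the lower bound, so 7 is optimal.

7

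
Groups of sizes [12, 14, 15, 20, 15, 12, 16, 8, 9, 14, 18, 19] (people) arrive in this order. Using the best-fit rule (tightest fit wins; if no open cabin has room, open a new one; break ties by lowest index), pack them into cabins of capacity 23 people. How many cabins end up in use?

  12 → cabin 1 (new)  [load 12/23]
  14 → cabin 2 (new)  [load 14/23]
  15 → cabin 3 (new)  [load 15/23]
  20 → cabin 4 (new)  [load 20/23]
  15 → cabin 5 (new)  [load 15/23]
  12 → cabin 6 (new)  [load 12/23]
  16 → cabin 7 (new)  [load 16/23]
  8 → cabin 3  [load 23/23]
  9 → cabin 2  [load 23/23]
  14 → cabin 8 (new)  [load 14/23]
  18 → cabin 9 (new)  [load 18/23]
  19 → cabin 10 (new)  [load 19/23]
10 cabins opened.

10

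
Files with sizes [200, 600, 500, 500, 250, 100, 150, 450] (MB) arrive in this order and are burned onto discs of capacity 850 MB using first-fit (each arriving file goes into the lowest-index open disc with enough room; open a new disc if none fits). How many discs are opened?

  200 → disc 1 (new)  [load 200/850]
  600 → disc 1  [load 800/850]
  500 → disc 2 (new)  [load 500/850]
  500 → disc 3 (new)  [load 500/850]
  250 → disc 2  [load 750/850]
  100 → disc 2  [load 850/850]
  150 → disc 3  [load 650/850]
  450 → disc 4 (new)  [load 450/850]
4 discs opened.

4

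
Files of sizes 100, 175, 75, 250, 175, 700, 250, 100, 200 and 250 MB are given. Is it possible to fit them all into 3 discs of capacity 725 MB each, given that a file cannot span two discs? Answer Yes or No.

Total = 2275 MB; ⌈2275/725⌉ = 4.
At least 4 discs are required, but only 3 are allowed.

No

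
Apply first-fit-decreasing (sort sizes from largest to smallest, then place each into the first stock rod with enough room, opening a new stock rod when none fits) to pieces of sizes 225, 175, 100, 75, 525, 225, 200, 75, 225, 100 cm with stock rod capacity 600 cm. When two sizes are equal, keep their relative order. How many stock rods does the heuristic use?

4

Sorted descending: 525, 225, 225, 225, 200, 175, 100, 100, 75, 75.
  525 → stock rod 1 (new)  [load 525/600]
  225 → stock rod 2 (new)  [load 225/600]
  225 → stock rod 2  [load 450/600]
  225 → stock rod 3 (new)  [load 225/600]
  200 → stock rod 3  [load 425/600]
  175 → stock rod 3  [load 600/600]
  100 → stock rod 2  [load 550/600]
  100 → stock rod 4 (new)  [load 100/600]
  75 → stock rod 1  [load 600/600]
  75 → stock rod 4  [load 175/600]
4 stock rods opened.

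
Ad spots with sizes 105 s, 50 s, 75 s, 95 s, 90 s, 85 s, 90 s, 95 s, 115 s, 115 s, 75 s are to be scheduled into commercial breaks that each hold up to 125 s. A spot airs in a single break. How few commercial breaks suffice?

10

Total = 115 + 115 + 105 + 95 + 95 + 90 + 90 + 85 + 75 + 75 + 50 = 990 s.
Lower bound: ⌈990/125⌉ = 8 commercial breaks.
Also, 10 ad spots each exceed 125/2 s, and no two of those can share a break, so at least 10 commercial breaks are needed.
A packing using 10 commercial breaks:
  break 1: 115 = 115
  break 2: 115 = 115
  break 3: 105 = 105
  break 4: 95 = 95
  break 5: 95 = 95
  break 6: 90 = 90
  break 7: 90 = 90
  break 8: 85 = 85
  break 9: 75 + 50 = 125
  break 10: 75 = 75
This matches the lower bound, so 10 is optimal.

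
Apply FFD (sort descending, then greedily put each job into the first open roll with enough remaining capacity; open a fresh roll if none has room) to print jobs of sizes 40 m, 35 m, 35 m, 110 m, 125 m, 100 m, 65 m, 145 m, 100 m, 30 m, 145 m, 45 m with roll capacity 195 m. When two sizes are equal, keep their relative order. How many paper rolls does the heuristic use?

Sorted descending: 145, 145, 125, 110, 100, 100, 65, 45, 40, 35, 35, 30.
  145 → roll 1 (new)  [load 145/195]
  145 → roll 2 (new)  [load 145/195]
  125 → roll 3 (new)  [load 125/195]
  110 → roll 4 (new)  [load 110/195]
  100 → roll 5 (new)  [load 100/195]
  100 → roll 6 (new)  [load 100/195]
  65 → roll 3  [load 190/195]
  45 → roll 1  [load 190/195]
  40 → roll 2  [load 185/195]
  35 → roll 4  [load 145/195]
  35 → roll 4  [load 180/195]
  30 → roll 5  [load 130/195]
6 paper rolls opened.

6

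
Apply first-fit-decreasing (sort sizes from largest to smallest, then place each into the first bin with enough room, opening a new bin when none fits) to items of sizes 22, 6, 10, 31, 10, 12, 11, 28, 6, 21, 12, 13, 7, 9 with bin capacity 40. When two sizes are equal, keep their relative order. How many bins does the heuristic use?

6

Sorted descending: 31, 28, 22, 21, 13, 12, 12, 11, 10, 10, 9, 7, 6, 6.
  31 → bin 1 (new)  [load 31/40]
  28 → bin 2 (new)  [load 28/40]
  22 → bin 3 (new)  [load 22/40]
  21 → bin 4 (new)  [load 21/40]
  13 → bin 3  [load 35/40]
  12 → bin 2  [load 40/40]
  12 → bin 4  [load 33/40]
  11 → bin 5 (new)  [load 11/40]
  10 → bin 5  [load 21/40]
  10 → bin 5  [load 31/40]
  9 → bin 1  [load 40/40]
  7 → bin 4  [load 40/40]
  6 → bin 5  [load 37/40]
  6 → bin 6 (new)  [load 6/40]
6 bins opened.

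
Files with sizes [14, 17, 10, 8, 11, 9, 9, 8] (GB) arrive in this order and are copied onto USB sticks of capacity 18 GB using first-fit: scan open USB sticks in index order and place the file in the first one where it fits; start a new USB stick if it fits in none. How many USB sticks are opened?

6

  14 → USB stick 1 (new)  [load 14/18]
  17 → USB stick 2 (new)  [load 17/18]
  10 → USB stick 3 (new)  [load 10/18]
  8 → USB stick 3  [load 18/18]
  11 → USB stick 4 (new)  [load 11/18]
  9 → USB stick 5 (new)  [load 9/18]
  9 → USB stick 5  [load 18/18]
  8 → USB stick 6 (new)  [load 8/18]
6 USB sticks opened.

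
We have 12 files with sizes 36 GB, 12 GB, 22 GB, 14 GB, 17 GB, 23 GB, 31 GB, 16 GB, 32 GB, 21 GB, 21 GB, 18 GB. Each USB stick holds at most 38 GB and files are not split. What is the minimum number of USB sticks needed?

Total = 36 + 32 + 31 + 23 + 22 + 21 + 21 + 18 + 17 + 16 + 14 + 12 = 263 GB.
Lower bound: ⌈263/38⌉ = 7 USB sticks.
A packing using 8 USB sticks:
  USB stick 1: 36 = 36
  USB stick 2: 32 = 32
  USB stick 3: 31 = 31
  USB stick 4: 23 + 14 = 37
  USB stick 5: 22 + 16 = 38
  USB stick 6: 21 + 17 = 38
  USB stick 7: 21 + 12 = 33
  USB stick 8: 18 = 18
No arrangement into 7 USB sticks stays within capacity, so 8 is optimal.

8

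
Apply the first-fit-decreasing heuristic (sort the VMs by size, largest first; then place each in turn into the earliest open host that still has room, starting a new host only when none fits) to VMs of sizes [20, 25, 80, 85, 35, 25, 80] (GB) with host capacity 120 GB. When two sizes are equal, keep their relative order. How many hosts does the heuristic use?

4

Sorted descending: 85, 80, 80, 35, 25, 25, 20.
  85 → host 1 (new)  [load 85/120]
  80 → host 2 (new)  [load 80/120]
  80 → host 3 (new)  [load 80/120]
  35 → host 1  [load 120/120]
  25 → host 2  [load 105/120]
  25 → host 3  [load 105/120]
  20 → host 4 (new)  [load 20/120]
4 hosts opened.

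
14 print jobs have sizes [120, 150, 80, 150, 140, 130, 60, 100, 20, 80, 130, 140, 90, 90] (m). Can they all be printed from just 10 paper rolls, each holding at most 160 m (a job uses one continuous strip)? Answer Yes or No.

Total = 1480 m; ⌈1480/160⌉ = 10.
The bound of 10 does not rule out 10, but exhaustive search shows no assignment into 10 paper rolls of capacity 160 m exists — the minimum is 11.

No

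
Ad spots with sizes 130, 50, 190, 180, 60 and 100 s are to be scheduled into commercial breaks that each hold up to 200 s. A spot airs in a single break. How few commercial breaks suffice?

4

Total = 190 + 180 + 130 + 100 + 60 + 50 = 710 s.
Lower bound: ⌈710/200⌉ = 4 commercial breaks.
A packing using 4 commercial breaks:
  break 1: 190 = 190
  break 2: 180 = 180
  break 3: 130 + 60 = 190
  break 4: 100 + 50 = 150
This matches the lower bound, so 4 is optimal.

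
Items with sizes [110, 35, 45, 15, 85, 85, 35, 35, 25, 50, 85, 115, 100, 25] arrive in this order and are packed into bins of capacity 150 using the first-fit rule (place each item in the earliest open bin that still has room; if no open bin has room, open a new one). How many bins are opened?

7

  110 → bin 1 (new)  [load 110/150]
  35 → bin 1  [load 145/150]
  45 → bin 2 (new)  [load 45/150]
  15 → bin 2  [load 60/150]
  85 → bin 2  [load 145/150]
  85 → bin 3 (new)  [load 85/150]
  35 → bin 3  [load 120/150]
  35 → bin 4 (new)  [load 35/150]
  25 → bin 3  [load 145/150]
  50 → bin 4  [load 85/150]
  85 → bin 5 (new)  [load 85/150]
  115 → bin 6 (new)  [load 115/150]
  100 → bin 7 (new)  [load 100/150]
  25 → bin 4  [load 110/150]
7 bins opened.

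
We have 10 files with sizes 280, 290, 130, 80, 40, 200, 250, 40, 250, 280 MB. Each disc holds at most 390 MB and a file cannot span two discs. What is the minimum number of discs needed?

6

Total = 290 + 280 + 280 + 250 + 250 + 200 + 130 + 80 + 40 + 40 = 1840 MB.
Lower bound: ⌈1840/390⌉ = 5 discs.
Also, 6 files each exceed 195 MB, and no two of those can share a disc, so at least 6 discs are needed.
A packing using 6 discs:
  disc 1: 290 + 80 = 370
  disc 2: 280 + 40 + 40 = 360
  disc 3: 280 = 280
  disc 4: 250 + 130 = 380
  disc 5: 250 = 250
  disc 6: 200 = 200
This matches the lower bound, so 6 is optimal.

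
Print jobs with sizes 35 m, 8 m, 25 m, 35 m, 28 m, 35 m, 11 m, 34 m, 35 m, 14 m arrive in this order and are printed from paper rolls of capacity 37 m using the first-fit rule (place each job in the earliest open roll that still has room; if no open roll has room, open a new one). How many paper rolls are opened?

  35 → roll 1 (new)  [load 35/37]
  8 → roll 2 (new)  [load 8/37]
  25 → roll 2  [load 33/37]
  35 → roll 3 (new)  [load 35/37]
  28 → roll 4 (new)  [load 28/37]
  35 → roll 5 (new)  [load 35/37]
  11 → roll 6 (new)  [load 11/37]
  34 → roll 7 (new)  [load 34/37]
  35 → roll 8 (new)  [load 35/37]
  14 → roll 6  [load 25/37]
8 paper rolls opened.

8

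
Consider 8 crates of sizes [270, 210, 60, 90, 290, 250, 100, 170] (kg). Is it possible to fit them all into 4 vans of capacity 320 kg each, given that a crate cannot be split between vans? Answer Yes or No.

No

Total = 1440 kg; ⌈1440/320⌉ = 5.
At least 5 vans are required, but only 4 are allowed.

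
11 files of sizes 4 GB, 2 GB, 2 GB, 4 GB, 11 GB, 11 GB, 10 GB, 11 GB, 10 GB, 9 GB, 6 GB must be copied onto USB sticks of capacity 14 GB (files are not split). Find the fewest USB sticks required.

7

Total = 11 + 11 + 11 + 10 + 10 + 9 + 6 + 4 + 4 + 2 + 2 = 80 GB.
Lower bound: ⌈80/14⌉ = 6 USB sticks.
A packing using 7 USB sticks:
  USB stick 1: 11 + 2 = 13
  USB stick 2: 11 + 2 = 13
  USB stick 3: 11 = 11
  USB stick 4: 10 + 4 = 14
  USB stick 5: 10 + 4 = 14
  USB stick 6: 9 = 9
  USB stick 7: 6 = 6
No arrangement into 6 USB sticks stays within capacity, so 7 is optimal.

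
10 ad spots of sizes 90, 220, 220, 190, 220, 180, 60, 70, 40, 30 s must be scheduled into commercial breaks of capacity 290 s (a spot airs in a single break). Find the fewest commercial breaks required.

5

Total = 220 + 220 + 220 + 190 + 180 + 90 + 70 + 60 + 40 + 30 = 1320 s.
Lower bound: ⌈1320/290⌉ = 5 commercial breaks.
A packing using 5 commercial breaks:
  break 1: 220 + 70 = 290
  break 2: 220 + 60 = 280
  break 3: 220 + 40 + 30 = 290
  break 4: 190 + 90 = 280
  break 5: 180 = 180
This matches the lower bound, so 5 is optimal.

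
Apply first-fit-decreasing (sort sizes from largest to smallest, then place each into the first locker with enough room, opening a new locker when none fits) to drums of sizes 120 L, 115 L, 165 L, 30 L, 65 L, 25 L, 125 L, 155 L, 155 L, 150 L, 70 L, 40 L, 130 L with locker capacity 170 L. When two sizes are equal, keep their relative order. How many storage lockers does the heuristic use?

Sorted descending: 165, 155, 155, 150, 130, 125, 120, 115, 70, 65, 40, 30, 25.
  165 → locker 1 (new)  [load 165/170]
  155 → locker 2 (new)  [load 155/170]
  155 → locker 3 (new)  [load 155/170]
  150 → locker 4 (new)  [load 150/170]
  130 → locker 5 (new)  [load 130/170]
  125 → locker 6 (new)  [load 125/170]
  120 → locker 7 (new)  [load 120/170]
  115 → locker 8 (new)  [load 115/170]
  70 → locker 9 (new)  [load 70/170]
  65 → locker 9  [load 135/170]
  40 → locker 5  [load 170/170]
  30 → locker 6  [load 155/170]
  25 → locker 7  [load 145/170]
9 storage lockers opened.

9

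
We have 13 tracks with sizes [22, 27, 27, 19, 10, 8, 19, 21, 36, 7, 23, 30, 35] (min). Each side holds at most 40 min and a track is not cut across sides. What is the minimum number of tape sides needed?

9

Total = 36 + 35 + 30 + 27 + 27 + 23 + 22 + 21 + 19 + 19 + 10 + 8 + 7 = 284 min.
Lower bound: ⌈284/40⌉ = 8 tape sides.
A packing using 9 tape sides:
  side 1: 36 = 36
  side 2: 35 = 35
  side 3: 30 + 10 = 40
  side 4: 27 + 8 = 35
  side 5: 27 + 7 = 34
  side 6: 23 = 23
  side 7: 22 = 22
  side 8: 21 + 19 = 40
  side 9: 19 = 19
No arrangement into 8 tape sides stays within capacity, so 9 is optimal.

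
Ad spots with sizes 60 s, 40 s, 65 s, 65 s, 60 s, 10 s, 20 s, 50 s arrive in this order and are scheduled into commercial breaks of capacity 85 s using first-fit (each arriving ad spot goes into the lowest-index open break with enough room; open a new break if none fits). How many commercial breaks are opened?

  60 → break 1 (new)  [load 60/85]
  40 → break 2 (new)  [load 40/85]
  65 → break 3 (new)  [load 65/85]
  65 → break 4 (new)  [load 65/85]
  60 → break 5 (new)  [load 60/85]
  10 → break 1  [load 70/85]
  20 → break 2  [load 60/85]
  50 → break 6 (new)  [load 50/85]
6 commercial breaks opened.

6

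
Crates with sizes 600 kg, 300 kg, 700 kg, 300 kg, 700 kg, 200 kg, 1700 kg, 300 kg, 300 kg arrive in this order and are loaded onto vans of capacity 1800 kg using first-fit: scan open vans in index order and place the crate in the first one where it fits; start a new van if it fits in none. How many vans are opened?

  600 → van 1 (new)  [load 600/1800]
  300 → van 1  [load 900/1800]
  700 → van 1  [load 1600/1800]
  300 → van 2 (new)  [load 300/1800]
  700 → van 2  [load 1000/1800]
  200 → van 1  [load 1800/1800]
  1700 → van 3 (new)  [load 1700/1800]
  300 → van 2  [load 1300/1800]
  300 → van 2  [load 1600/1800]
3 vans opened.

3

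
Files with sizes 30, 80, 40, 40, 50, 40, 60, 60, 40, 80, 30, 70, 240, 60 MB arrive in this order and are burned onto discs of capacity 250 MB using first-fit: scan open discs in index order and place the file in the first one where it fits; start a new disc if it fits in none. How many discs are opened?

4

  30 → disc 1 (new)  [load 30/250]
  80 → disc 1  [load 110/250]
  40 → disc 1  [load 150/250]
  40 → disc 1  [load 190/250]
  50 → disc 1  [load 240/250]
  40 → disc 2 (new)  [load 40/250]
  60 → disc 2  [load 100/250]
  60 → disc 2  [load 160/250]
  40 → disc 2  [load 200/250]
  80 → disc 3 (new)  [load 80/250]
  30 → disc 2  [load 230/250]
  70 → disc 3  [load 150/250]
  240 → disc 4 (new)  [load 240/250]
  60 → disc 3  [load 210/250]
4 discs opened.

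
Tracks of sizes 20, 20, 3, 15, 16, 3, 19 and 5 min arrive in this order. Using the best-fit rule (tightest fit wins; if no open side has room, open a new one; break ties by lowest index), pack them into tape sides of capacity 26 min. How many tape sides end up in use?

  20 → side 1 (new)  [load 20/26]
  20 → side 2 (new)  [load 20/26]
  3 → side 1  [load 23/26]
  15 → side 3 (new)  [load 15/26]
  16 → side 4 (new)  [load 16/26]
  3 → side 1  [load 26/26]
  19 → side 5 (new)  [load 19/26]
  5 → side 2  [load 25/26]
5 tape sides opened.

5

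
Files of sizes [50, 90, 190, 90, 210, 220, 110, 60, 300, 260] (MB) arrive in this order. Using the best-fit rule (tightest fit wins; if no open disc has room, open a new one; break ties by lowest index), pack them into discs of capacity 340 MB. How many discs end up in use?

  50 → disc 1 (new)  [load 50/340]
  90 → disc 1  [load 140/340]
  190 → disc 1  [load 330/340]
  90 → disc 2 (new)  [load 90/340]
  210 → disc 2  [load 300/340]
  220 → disc 3 (new)  [load 220/340]
  110 → disc 3  [load 330/340]
  60 → disc 4 (new)  [load 60/340]
  300 → disc 5 (new)  [load 300/340]
  260 → disc 4  [load 320/340]
5 discs opened.

5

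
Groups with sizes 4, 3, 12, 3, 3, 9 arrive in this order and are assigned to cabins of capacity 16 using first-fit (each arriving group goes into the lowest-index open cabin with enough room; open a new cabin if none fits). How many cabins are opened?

  4 → cabin 1 (new)  [load 4/16]
  3 → cabin 1  [load 7/16]
  12 → cabin 2 (new)  [load 12/16]
  3 → cabin 1  [load 10/16]
  3 → cabin 1  [load 13/16]
  9 → cabin 3 (new)  [load 9/16]
3 cabins opened.

3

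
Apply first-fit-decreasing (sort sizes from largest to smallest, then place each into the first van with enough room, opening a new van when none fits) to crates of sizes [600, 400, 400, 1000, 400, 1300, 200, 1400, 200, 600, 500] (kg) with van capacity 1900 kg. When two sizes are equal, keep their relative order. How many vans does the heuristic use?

Sorted descending: 1400, 1300, 1000, 600, 600, 500, 400, 400, 400, 200, 200.
  1400 → van 1 (new)  [load 1400/1900]
  1300 → van 2 (new)  [load 1300/1900]
  1000 → van 3 (new)  [load 1000/1900]
  600 → van 2  [load 1900/1900]
  600 → van 3  [load 1600/1900]
  500 → van 1  [load 1900/1900]
  400 → van 4 (new)  [load 400/1900]
  400 → van 4  [load 800/1900]
  400 → van 4  [load 1200/1900]
  200 → van 3  [load 1800/1900]
  200 → van 4  [load 1400/1900]
4 vans opened.

4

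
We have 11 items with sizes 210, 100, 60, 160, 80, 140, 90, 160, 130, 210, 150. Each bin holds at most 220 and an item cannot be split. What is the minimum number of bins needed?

Total = 210 + 210 + 160 + 160 + 150 + 140 + 130 + 100 + 90 + 80 + 60 = 1490.
Lower bound: ⌈1490/220⌉ = 7 bins.
A packing using 8 bins:
  bin 1: 210 = 210
  bin 2: 210 = 210
  bin 3: 160 + 60 = 220
  bin 4: 160 = 160
  bin 5: 150 = 150
  bin 6: 140 + 80 = 220
  bin 7: 130 + 90 = 220
  bin 8: 100 = 100
No arrangement into 7 bins stays within capacity, so 8 is optimal.

8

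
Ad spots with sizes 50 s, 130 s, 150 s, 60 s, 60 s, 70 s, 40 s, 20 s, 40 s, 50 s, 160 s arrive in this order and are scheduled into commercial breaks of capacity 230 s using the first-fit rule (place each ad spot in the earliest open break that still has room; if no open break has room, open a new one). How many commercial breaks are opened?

  50 → break 1 (new)  [load 50/230]
  130 → break 1  [load 180/230]
  150 → break 2 (new)  [load 150/230]
  60 → break 2  [load 210/230]
  60 → break 3 (new)  [load 60/230]
  70 → break 3  [load 130/230]
  40 → break 1  [load 220/230]
  20 → break 2  [load 230/230]
  40 → break 3  [load 170/230]
  50 → break 3  [load 220/230]
  160 → break 4 (new)  [load 160/230]
4 commercial breaks opened.

4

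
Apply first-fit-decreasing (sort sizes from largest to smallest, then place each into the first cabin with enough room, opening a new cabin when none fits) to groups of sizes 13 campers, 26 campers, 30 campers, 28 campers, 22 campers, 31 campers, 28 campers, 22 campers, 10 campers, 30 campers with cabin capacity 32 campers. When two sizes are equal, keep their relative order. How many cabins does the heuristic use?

Sorted descending: 31, 30, 30, 28, 28, 26, 22, 22, 13, 10.
  31 → cabin 1 (new)  [load 31/32]
  30 → cabin 2 (new)  [load 30/32]
  30 → cabin 3 (new)  [load 30/32]
  28 → cabin 4 (new)  [load 28/32]
  28 → cabin 5 (new)  [load 28/32]
  26 → cabin 6 (new)  [load 26/32]
  22 → cabin 7 (new)  [load 22/32]
  22 → cabin 8 (new)  [load 22/32]
  13 → cabin 9 (new)  [load 13/32]
  10 → cabin 7  [load 32/32]
9 cabins opened.

9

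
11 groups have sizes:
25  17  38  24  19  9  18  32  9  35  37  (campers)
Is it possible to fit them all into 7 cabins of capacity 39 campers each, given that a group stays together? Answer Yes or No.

No

Total = 263 campers; ⌈263/39⌉ = 7.
The bound of 7 does not rule out 7, but exhaustive search shows no assignment into 7 cabins of capacity 39 campers exists — the minimum is 8.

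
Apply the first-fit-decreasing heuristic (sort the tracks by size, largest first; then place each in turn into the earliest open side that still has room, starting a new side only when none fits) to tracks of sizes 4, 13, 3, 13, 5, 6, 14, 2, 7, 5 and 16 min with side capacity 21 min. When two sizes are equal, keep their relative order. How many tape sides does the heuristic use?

Sorted descending: 16, 14, 13, 13, 7, 6, 5, 5, 4, 3, 2.
  16 → side 1 (new)  [load 16/21]
  14 → side 2 (new)  [load 14/21]
  13 → side 3 (new)  [load 13/21]
  13 → side 4 (new)  [load 13/21]
  7 → side 2  [load 21/21]
  6 → side 3  [load 19/21]
  5 → side 1  [load 21/21]
  5 → side 4  [load 18/21]
  4 → side 5 (new)  [load 4/21]
  3 → side 4  [load 21/21]
  2 → side 3  [load 21/21]
5 tape sides opened.

5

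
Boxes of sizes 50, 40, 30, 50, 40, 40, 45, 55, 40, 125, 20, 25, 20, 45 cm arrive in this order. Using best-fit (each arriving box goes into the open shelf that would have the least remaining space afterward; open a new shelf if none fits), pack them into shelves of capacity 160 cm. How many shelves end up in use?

4

  50 → shelf 1 (new)  [load 50/160]
  40 → shelf 1  [load 90/160]
  30 → shelf 1  [load 120/160]
  50 → shelf 2 (new)  [load 50/160]
  40 → shelf 1  [load 160/160]
  40 → shelf 2  [load 90/160]
  45 → shelf 2  [load 135/160]
  55 → shelf 3 (new)  [load 55/160]
  40 → shelf 3  [load 95/160]
  125 → shelf 4 (new)  [load 125/160]
  20 → shelf 2  [load 155/160]
  25 → shelf 4  [load 150/160]
  20 → shelf 3  [load 115/160]
  45 → shelf 3  [load 160/160]
4 shelves opened.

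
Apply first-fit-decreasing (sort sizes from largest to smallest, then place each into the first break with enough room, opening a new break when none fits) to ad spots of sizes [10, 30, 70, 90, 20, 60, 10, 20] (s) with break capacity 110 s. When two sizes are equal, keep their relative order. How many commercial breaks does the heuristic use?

3

Sorted descending: 90, 70, 60, 30, 20, 20, 10, 10.
  90 → break 1 (new)  [load 90/110]
  70 → break 2 (new)  [load 70/110]
  60 → break 3 (new)  [load 60/110]
  30 → break 2  [load 100/110]
  20 → break 1  [load 110/110]
  20 → break 3  [load 80/110]
  10 → break 2  [load 110/110]
  10 → break 3  [load 90/110]
3 commercial breaks opened.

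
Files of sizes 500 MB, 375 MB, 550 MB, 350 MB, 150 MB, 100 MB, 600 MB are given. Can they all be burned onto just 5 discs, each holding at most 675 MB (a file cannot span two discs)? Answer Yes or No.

Yes

A valid assignment using 5 discs:
  disc 1: 600 = 600
  disc 2: 550 + 100 = 650
  disc 3: 500 + 150 = 650
  disc 4: 375 = 375
  disc 5: 350 = 350
Every load is within 675 MB, so 5 discs suffice.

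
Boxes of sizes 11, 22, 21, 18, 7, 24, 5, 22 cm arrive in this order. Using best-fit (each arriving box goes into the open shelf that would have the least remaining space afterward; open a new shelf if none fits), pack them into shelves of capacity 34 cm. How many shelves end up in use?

5

  11 → shelf 1 (new)  [load 11/34]
  22 → shelf 1  [load 33/34]
  21 → shelf 2 (new)  [load 21/34]
  18 → shelf 3 (new)  [load 18/34]
  7 → shelf 2  [load 28/34]
  24 → shelf 4 (new)  [load 24/34]
  5 → shelf 2  [load 33/34]
  22 → shelf 5 (new)  [load 22/34]
5 shelves opened.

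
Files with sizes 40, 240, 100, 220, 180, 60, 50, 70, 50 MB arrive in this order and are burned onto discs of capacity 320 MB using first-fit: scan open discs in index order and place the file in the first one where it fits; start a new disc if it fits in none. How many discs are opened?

4

  40 → disc 1 (new)  [load 40/320]
  240 → disc 1  [load 280/320]
  100 → disc 2 (new)  [load 100/320]
  220 → disc 2  [load 320/320]
  180 → disc 3 (new)  [load 180/320]
  60 → disc 3  [load 240/320]
  50 → disc 3  [load 290/320]
  70 → disc 4 (new)  [load 70/320]
  50 → disc 4  [load 120/320]
4 discs opened.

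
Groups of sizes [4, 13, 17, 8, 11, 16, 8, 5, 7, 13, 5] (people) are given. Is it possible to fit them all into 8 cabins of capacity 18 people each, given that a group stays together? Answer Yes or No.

A valid assignment using 7 cabins:
  cabin 1: 17 = 17
  cabin 2: 16 = 16
  cabin 3: 13 + 5 = 18
  cabin 4: 13 + 5 = 18
  cabin 5: 11 + 7 = 18
  cabin 6: 8 + 8 = 16
  cabin 7: 4 = 4
That uses only 7 ≤ 8, so 8 cabins are enough.

Yes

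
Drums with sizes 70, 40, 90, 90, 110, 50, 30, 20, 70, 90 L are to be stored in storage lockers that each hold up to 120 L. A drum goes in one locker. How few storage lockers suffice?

6

Total = 110 + 90 + 90 + 90 + 70 + 70 + 50 + 40 + 30 + 20 = 660 L.
Lower bound: ⌈660/120⌉ = 6 storage lockers.
A packing using 6 storage lockers:
  locker 1: 110 = 110
  locker 2: 90 + 30 = 120
  locker 3: 90 + 20 = 110
  locker 4: 90 = 90
  locker 5: 70 + 50 = 120
  locker 6: 70 + 40 = 110
This matches the lower bound, so 6 is optimal.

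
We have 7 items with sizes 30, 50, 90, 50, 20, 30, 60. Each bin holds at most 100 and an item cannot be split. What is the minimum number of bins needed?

Total = 90 + 60 + 50 + 50 + 30 + 30 + 20 = 330.
Lower bound: ⌈330/100⌉ = 4 bins.
A packing using 4 bins:
  bin 1: 90 = 90
  bin 2: 60 + 30 = 90
  bin 3: 50 + 50 = 100
  bin 4: 30 + 20 = 50
This matches the lower bound, so 4 is optimal.

4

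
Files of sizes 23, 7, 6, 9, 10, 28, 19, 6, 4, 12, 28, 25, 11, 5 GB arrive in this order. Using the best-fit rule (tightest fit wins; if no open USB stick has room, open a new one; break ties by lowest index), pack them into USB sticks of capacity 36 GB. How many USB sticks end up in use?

6

  23 → USB stick 1 (new)  [load 23/36]
  7 → USB stick 1  [load 30/36]
  6 → USB stick 1  [load 36/36]
  9 → USB stick 2 (new)  [load 9/36]
  10 → USB stick 2  [load 19/36]
  28 → USB stick 3 (new)  [load 28/36]
  19 → USB stick 4 (new)  [load 19/36]
  6 → USB stick 3  [load 34/36]
  4 → USB stick 2  [load 23/36]
  12 → USB stick 2  [load 35/36]
  28 → USB stick 5 (new)  [load 28/36]
  25 → USB stick 6 (new)  [load 25/36]
  11 → USB stick 6  [load 36/36]
  5 → USB stick 5  [load 33/36]
6 USB sticks opened.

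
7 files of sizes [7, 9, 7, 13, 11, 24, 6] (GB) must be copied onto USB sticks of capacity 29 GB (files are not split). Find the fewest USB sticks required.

Total = 24 + 13 + 11 + 9 + 7 + 7 + 6 = 77 GB.
Lower bound: ⌈77/29⌉ = 3 USB sticks.
A packing using 3 USB sticks:
  USB stick 1: 24 = 24
  USB stick 2: 13 + 11 = 24
  USB stick 3: 9 + 7 + 7 + 6 = 29
This matches the lower bound, so 3 is optimal.

3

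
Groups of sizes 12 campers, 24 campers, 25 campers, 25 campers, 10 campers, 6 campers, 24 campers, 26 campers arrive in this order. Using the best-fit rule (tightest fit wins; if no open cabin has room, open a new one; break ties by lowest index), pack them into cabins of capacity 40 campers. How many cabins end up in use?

5

  12 → cabin 1 (new)  [load 12/40]
  24 → cabin 1  [load 36/40]
  25 → cabin 2 (new)  [load 25/40]
  25 → cabin 3 (new)  [load 25/40]
  10 → cabin 2  [load 35/40]
  6 → cabin 3  [load 31/40]
  24 → cabin 4 (new)  [load 24/40]
  26 → cabin 5 (new)  [load 26/40]
5 cabins opened.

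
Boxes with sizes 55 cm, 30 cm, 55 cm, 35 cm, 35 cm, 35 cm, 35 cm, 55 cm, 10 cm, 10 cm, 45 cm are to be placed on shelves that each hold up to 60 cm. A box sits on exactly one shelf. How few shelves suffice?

9

Total = 55 + 55 + 55 + 45 + 35 + 35 + 35 + 35 + 30 + 10 + 10 = 400 cm.
Lower bound: ⌈400/60⌉ = 7 shelves.
Also, 8 boxes each exceed 30 cm, and no two of those can share a shelf, so at least 8 shelves are needed.
A packing using 9 shelves:
  shelf 1: 55 = 55
  shelf 2: 55 = 55
  shelf 3: 55 = 55
  shelf 4: 45 + 10 = 55
  shelf 5: 35 + 10 = 45
  shelf 6: 35 = 35
  shelf 7: 35 = 35
  shelf 8: 35 = 35
  shelf 9: 30 = 30
No arrangement into 8 shelves stays within capacity, so 9 is optimal.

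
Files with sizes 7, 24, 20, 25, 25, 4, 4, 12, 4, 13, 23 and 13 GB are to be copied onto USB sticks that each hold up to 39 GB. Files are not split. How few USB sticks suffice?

5

Total = 25 + 25 + 24 + 23 + 20 + 13 + 13 + 12 + 7 + 4 + 4 + 4 = 174 GB.
Lower bound: ⌈174/39⌉ = 5 USB sticks.
A packing using 5 USB sticks:
  USB stick 1: 25 + 13 = 38
  USB stick 2: 25 + 13 = 38
  USB stick 3: 24 + 12 = 36
  USB stick 4: 23 + 7 + 4 + 4 = 38
  USB stick 5: 20 + 4 = 24
This matches the lower bound, so 5 is optimal.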